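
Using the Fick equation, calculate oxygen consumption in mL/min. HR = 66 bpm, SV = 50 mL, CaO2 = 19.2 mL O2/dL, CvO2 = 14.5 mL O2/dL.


CO = HR*SV = 66*50/1000 = 3.3 L/min
a-v O2 diff = 19.2 - 14.5 = 4.7 mL/dL
VO2 = CO * (CaO2-CvO2) * 10 dL/L
VO2 = 3.3 * 4.7 * 10
VO2 = 155.1 mL/min


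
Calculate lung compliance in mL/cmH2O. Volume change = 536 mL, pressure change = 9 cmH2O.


C = dV / dP
C = 536 / 9
C = 59.56 mL/cmH2O


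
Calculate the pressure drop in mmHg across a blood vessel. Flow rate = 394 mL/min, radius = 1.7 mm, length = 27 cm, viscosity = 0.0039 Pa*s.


dP = 8*mu*L*Q / (pi*r^4)
Q = 394 mL/min = 6.56667e-06 m^3/s
dP = 2108.23 Pa = 2108.23 / 133.322 mmHg = 15.81 mmHg


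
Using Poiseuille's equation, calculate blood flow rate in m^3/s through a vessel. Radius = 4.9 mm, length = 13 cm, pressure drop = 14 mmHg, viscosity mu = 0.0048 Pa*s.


Q = pi*r^4*dP / (8*mu*L)
r = 0.0049 m, L = 0.13 m
dP = 14 mmHg = 1866.508 Pa
Q = 6.7716e-04 m^3/s


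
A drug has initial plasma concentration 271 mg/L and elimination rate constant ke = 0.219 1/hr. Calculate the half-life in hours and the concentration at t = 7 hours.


t_half = ln(2) / ke = 0.693147 / 0.219 = 3.165 hr
C(t) = C0 * exp(-ke*t) = 271 * exp(-0.219*7)
C(7) = 58.51 mg/L


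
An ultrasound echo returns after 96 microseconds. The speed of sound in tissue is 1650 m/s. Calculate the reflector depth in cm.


depth = c * t / 2
t = 96 us = 9.6000e-05 s
depth = 1650 * 9.6000e-05 / 2
depth = 0.0792 m = 7.92 cm


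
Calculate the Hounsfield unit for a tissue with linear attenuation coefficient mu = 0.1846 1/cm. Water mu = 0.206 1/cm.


HU = ((mu_tissue - mu_water) / mu_water) * 1000
HU = ((0.1846 - 0.206) / 0.206) * 1000
HU = -103.9


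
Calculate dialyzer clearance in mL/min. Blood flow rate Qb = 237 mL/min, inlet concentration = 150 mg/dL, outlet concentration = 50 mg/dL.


K = Qb * (Cb_in - Cb_out) / Cb_in
K = 237 * (150 - 50) / 150
K = 158 mL/min


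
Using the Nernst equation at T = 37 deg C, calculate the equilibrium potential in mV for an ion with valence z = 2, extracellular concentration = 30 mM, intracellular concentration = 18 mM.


E = (RT/(zF)) * ln(C_out/C_in)
T = 37 + 273.15 = 310.15 K
E = (8.314 * 310.15 / (2 * 96485)) * ln(30/18)
E = 6.826 mV


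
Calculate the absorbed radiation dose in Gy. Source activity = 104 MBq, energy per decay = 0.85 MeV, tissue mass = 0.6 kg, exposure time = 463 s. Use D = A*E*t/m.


A = 104 MBq = 1.0400e+08 Bq
E = 0.85 MeV = 1.3617e-13 J
D = A*E*t/m = 1.0400e+08*1.3617e-13*463/0.6
D = 0.01093 Gy


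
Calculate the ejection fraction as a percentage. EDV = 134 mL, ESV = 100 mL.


SV = EDV - ESV = 134 - 100 = 34 mL
EF = SV/EDV * 100 = 34/134 * 100
EF = 25.37%


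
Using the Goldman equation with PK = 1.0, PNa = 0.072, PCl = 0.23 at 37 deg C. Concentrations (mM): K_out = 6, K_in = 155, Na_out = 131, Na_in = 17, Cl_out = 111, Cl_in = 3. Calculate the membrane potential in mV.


Vm = (RT/F)*ln((PK*Ko + PNa*Nao + PCl*Cli)/(PK*Ki + PNa*Nai + PCl*Clo))
Numer = 16.122, Denom = 181.754
Vm = -64.74 mV


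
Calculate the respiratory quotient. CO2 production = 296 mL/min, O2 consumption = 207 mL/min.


RQ = VCO2 / VO2
RQ = 296 / 207
RQ = 1.43


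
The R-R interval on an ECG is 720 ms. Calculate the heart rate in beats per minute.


HR = 60 / RR_interval(s)
RR = 720 ms = 0.72 s
HR = 60 / 0.72 = 83.33 bpm


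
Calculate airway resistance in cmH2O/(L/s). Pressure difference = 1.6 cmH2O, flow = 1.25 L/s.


R = dP / flow
R = 1.6 / 1.25
R = 1.28 cmH2O/(L/s)


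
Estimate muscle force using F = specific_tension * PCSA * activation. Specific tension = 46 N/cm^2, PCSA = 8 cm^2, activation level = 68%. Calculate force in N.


F = sigma * PCSA * activation
F = 46 * 8 * 0.68
F = 250.2 N


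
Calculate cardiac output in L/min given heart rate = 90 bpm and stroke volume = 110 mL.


CO = HR * SV
CO = 90 * 110 / 1000
CO = 9.9 L/min


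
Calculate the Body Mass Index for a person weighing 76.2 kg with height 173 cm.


BMI = weight / height^2
height = 173 cm = 1.73 m
BMI = 76.2 / 1.73^2
BMI = 25.46 kg/m^2


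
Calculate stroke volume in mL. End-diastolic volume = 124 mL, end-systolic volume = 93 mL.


SV = EDV - ESV
SV = 124 - 93
SV = 31 mL


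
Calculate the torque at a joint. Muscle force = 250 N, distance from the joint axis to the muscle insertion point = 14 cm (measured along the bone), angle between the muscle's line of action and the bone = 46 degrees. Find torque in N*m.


Torque = F * d * sin(theta)   (moment arm = d*sin(theta))
d = 14 cm = 0.14 m
Torque = 250 * 0.14 * sin(46)
Torque = 25.18 N*m


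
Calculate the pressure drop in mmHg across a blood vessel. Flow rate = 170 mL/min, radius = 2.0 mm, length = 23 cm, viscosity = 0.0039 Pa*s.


dP = 8*mu*L*Q / (pi*r^4)
Q = 170 mL/min = 2.83333e-06 m^3/s
dP = 404.492 Pa = 404.492 / 133.322 mmHg = 3.034 mmHg


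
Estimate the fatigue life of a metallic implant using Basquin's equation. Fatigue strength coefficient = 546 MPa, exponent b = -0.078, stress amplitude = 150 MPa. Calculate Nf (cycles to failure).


sigma_a = sigma_f' * (2Nf)^b
2Nf = (sigma_a/sigma_f')^(1/b)
2Nf = (150/546)^(1/-0.078)
2Nf = 15617355
Nf = 7.8087e+06


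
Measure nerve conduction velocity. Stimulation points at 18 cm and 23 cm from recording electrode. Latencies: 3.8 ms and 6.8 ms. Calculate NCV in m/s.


Distance = (23 - 18) / 100 = 0.05 m
dt = (6.8 - 3.8) / 1000 = 0.003 s
NCV = dist / dt = 16.67 m/s


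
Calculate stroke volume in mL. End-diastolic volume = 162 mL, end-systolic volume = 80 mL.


SV = EDV - ESV
SV = 162 - 80
SV = 82 mL


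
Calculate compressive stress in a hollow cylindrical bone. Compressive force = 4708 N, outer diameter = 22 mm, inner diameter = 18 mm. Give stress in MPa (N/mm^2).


A = pi*(r_o^2 - r_i^2)
r_o = 11 mm, r_i = 9 mm
A = 125.664 mm^2
sigma = F/A = 4708 / 125.664
sigma = 37.46 MPa


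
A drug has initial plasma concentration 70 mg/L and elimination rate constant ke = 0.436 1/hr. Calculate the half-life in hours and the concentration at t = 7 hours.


t_half = ln(2) / ke = 0.693147 / 0.436 = 1.59 hr
C(t) = C0 * exp(-ke*t) = 70 * exp(-0.436*7)
C(7) = 3.309 mg/L


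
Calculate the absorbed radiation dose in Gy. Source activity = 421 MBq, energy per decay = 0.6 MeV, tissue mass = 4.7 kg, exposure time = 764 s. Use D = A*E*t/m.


A = 421 MBq = 4.2100e+08 Bq
E = 0.6 MeV = 9.612e-14 J
D = A*E*t/m = 4.2100e+08*9.612e-14*764/4.7
D = 0.006578 Gy


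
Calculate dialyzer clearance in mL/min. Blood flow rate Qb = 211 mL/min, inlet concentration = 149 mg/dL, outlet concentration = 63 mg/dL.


K = Qb * (Cb_in - Cb_out) / Cb_in
K = 211 * (149 - 63) / 149
K = 121.8 mL/min


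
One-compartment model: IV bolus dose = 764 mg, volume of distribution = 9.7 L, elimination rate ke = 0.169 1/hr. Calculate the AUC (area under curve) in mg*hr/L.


C0 = Dose/Vd = 764/9.7 = 78.7629 mg/L
AUC = C0/ke = 78.7629/0.169
AUC = 466.1 mg*hr/L


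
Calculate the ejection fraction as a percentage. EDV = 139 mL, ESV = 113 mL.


SV = EDV - ESV = 139 - 113 = 26 mL
EF = SV/EDV * 100 = 26/139 * 100
EF = 18.71%


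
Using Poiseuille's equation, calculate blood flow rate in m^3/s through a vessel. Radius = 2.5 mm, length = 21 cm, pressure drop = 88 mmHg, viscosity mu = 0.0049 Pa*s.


Q = pi*r^4*dP / (8*mu*L)
r = 0.0025 m, L = 0.21 m
dP = 88 mmHg = 11732.336 Pa
Q = 1.7490e-04 m^3/s


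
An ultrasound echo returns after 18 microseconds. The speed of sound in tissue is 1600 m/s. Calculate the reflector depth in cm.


depth = c * t / 2
t = 18 us = 1.8000e-05 s
depth = 1600 * 1.8000e-05 / 2
depth = 0.0144 m = 1.44 cm


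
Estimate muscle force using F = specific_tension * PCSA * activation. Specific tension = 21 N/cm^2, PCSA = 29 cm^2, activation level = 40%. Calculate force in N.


F = sigma * PCSA * activation
F = 21 * 29 * 0.4
F = 243.6 N


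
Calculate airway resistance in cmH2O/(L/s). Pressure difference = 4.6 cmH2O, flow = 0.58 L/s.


R = dP / flow
R = 4.6 / 0.58
R = 7.931 cmH2O/(L/s)


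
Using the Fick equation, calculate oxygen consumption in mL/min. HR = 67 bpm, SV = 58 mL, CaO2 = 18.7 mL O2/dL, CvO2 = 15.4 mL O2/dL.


CO = HR*SV = 67*58/1000 = 3.886 L/min
a-v O2 diff = 18.7 - 15.4 = 3.3 mL/dL
VO2 = CO * (CaO2-CvO2) * 10 dL/L
VO2 = 3.886 * 3.3 * 10
VO2 = 128.2 mL/min


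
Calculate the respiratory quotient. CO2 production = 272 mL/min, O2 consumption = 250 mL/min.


RQ = VCO2 / VO2
RQ = 272 / 250
RQ = 1.088


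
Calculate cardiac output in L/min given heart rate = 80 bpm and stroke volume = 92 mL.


CO = HR * SV
CO = 80 * 92 / 1000
CO = 7.36 L/min


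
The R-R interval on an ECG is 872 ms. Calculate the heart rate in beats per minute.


HR = 60 / RR_interval(s)
RR = 872 ms = 0.872 s
HR = 60 / 0.872 = 68.81 bpm


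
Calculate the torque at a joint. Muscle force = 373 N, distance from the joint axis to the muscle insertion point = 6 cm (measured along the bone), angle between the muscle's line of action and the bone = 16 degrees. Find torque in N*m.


Torque = F * d * sin(theta)   (moment arm = d*sin(theta))
d = 6 cm = 0.06 m
Torque = 373 * 0.06 * sin(16)
Torque = 6.169 N*m


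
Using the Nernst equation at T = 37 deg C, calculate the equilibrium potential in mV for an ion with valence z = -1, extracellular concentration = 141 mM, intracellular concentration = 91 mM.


E = (RT/(zF)) * ln(C_out/C_in)
T = 37 + 273.15 = 310.15 K
E = (8.314 * 310.15 / (-1 * 96485)) * ln(141/91)
E = -11.7 mV


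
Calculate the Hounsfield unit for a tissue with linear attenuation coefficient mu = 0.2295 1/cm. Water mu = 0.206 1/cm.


HU = ((mu_tissue - mu_water) / mu_water) * 1000
HU = ((0.2295 - 0.206) / 0.206) * 1000
HU = 114.1


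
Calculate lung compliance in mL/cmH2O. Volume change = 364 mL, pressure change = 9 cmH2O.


C = dV / dP
C = 364 / 9
C = 40.44 mL/cmH2O


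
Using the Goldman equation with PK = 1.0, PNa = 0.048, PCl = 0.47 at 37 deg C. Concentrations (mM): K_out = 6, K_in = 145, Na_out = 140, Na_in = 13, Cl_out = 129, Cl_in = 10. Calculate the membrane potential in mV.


Vm = (RT/F)*ln((PK*Ko + PNa*Nao + PCl*Cli)/(PK*Ki + PNa*Nai + PCl*Clo))
Numer = 17.42, Denom = 206.254
Vm = -66.05 mV


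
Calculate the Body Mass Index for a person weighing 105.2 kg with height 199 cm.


BMI = weight / height^2
height = 199 cm = 1.99 m
BMI = 105.2 / 1.99^2
BMI = 26.56 kg/m^2


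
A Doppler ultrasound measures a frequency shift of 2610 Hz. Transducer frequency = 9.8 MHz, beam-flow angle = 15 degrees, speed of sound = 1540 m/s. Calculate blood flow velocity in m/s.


v = fd * c / (2 * f0 * cos(theta))
v = 2610 * 1540 / (2 * 9.8000e+06 * cos(15))
v = 0.2123 m/s


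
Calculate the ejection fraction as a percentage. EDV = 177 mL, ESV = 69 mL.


SV = EDV - ESV = 177 - 69 = 108 mL
EF = SV/EDV * 100 = 108/177 * 100
EF = 61.02%


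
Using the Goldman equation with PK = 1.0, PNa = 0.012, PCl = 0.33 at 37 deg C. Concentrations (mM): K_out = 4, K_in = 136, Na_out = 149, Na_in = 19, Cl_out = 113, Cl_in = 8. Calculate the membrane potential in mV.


Vm = (RT/F)*ln((PK*Ko + PNa*Nao + PCl*Cli)/(PK*Ki + PNa*Nai + PCl*Clo))
Numer = 8.428, Denom = 173.518
Vm = -80.84 mV


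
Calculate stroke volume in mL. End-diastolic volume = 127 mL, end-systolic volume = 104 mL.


SV = EDV - ESV
SV = 127 - 104
SV = 23 mL


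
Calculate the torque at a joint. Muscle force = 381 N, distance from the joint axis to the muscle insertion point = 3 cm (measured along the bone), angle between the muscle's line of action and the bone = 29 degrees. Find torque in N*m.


Torque = F * d * sin(theta)   (moment arm = d*sin(theta))
d = 3 cm = 0.03 m
Torque = 381 * 0.03 * sin(29)
Torque = 5.541 N*m


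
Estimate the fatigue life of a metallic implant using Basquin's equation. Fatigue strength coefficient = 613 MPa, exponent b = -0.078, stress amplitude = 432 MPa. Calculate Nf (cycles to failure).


sigma_a = sigma_f' * (2Nf)^b
2Nf = (sigma_a/sigma_f')^(1/b)
2Nf = (432/613)^(1/-0.078)
2Nf = 88.801354
Nf = 44.4


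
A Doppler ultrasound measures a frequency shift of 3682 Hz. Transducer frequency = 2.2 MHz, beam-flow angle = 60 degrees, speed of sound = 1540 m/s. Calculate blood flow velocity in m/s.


v = fd * c / (2 * f0 * cos(theta))
v = 3682 * 1540 / (2 * 2.2000e+06 * cos(60))
v = 2.577 m/s


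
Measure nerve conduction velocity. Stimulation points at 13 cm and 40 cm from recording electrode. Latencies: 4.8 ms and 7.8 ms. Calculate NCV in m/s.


Distance = (40 - 13) / 100 = 0.27 m
dt = (7.8 - 4.8) / 1000 = 0.003 s
NCV = dist / dt = 90 m/s


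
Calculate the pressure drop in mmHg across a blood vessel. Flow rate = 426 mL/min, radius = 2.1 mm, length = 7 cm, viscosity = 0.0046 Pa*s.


dP = 8*mu*L*Q / (pi*r^4)
Q = 426 mL/min = 7.1e-06 m^3/s
dP = 299.349 Pa = 299.349 / 133.322 mmHg = 2.245 mmHg


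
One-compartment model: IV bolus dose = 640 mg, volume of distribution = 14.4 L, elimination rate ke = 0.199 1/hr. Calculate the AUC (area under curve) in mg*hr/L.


C0 = Dose/Vd = 640/14.4 = 44.4444 mg/L
AUC = C0/ke = 44.4444/0.199
AUC = 223.3 mg*hr/L


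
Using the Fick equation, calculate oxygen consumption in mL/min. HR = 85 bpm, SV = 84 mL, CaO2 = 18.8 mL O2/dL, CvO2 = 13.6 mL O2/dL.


CO = HR*SV = 85*84/1000 = 7.14 L/min
a-v O2 diff = 18.8 - 13.6 = 5.2 mL/dL
VO2 = CO * (CaO2-CvO2) * 10 dL/L
VO2 = 7.14 * 5.2 * 10
VO2 = 371.3 mL/min


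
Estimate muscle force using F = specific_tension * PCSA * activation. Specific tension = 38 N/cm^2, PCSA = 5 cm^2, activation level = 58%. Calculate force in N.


F = sigma * PCSA * activation
F = 38 * 5 * 0.58
F = 110.2 N


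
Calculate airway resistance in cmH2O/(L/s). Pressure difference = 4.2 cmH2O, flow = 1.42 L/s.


R = dP / flow
R = 4.2 / 1.42
R = 2.958 cmH2O/(L/s)


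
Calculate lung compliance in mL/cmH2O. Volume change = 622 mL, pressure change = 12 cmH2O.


C = dV / dP
C = 622 / 12
C = 51.83 mL/cmH2O


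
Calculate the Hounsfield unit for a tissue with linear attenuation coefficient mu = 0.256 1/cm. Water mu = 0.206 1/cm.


HU = ((mu_tissue - mu_water) / mu_water) * 1000
HU = ((0.256 - 0.206) / 0.206) * 1000
HU = 242.7


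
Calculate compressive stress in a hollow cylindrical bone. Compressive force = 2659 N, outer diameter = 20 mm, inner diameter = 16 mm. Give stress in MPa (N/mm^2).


A = pi*(r_o^2 - r_i^2)
r_o = 10 mm, r_i = 8 mm
A = 113.097 mm^2
sigma = F/A = 2659 / 113.097
sigma = 23.51 MPa


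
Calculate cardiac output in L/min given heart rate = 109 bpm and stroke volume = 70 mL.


CO = HR * SV
CO = 109 * 70 / 1000
CO = 7.63 L/min


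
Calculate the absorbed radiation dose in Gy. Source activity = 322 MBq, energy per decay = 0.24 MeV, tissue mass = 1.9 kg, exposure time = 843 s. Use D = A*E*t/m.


A = 322 MBq = 3.2200e+08 Bq
E = 0.24 MeV = 3.8448e-14 J
D = A*E*t/m = 3.2200e+08*3.8448e-14*843/1.9
D = 0.005493 Gy


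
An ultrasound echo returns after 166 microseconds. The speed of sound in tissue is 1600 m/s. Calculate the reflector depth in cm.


depth = c * t / 2
t = 166 us = 1.6600e-04 s
depth = 1600 * 1.6600e-04 / 2
depth = 0.1328 m = 13.28 cm


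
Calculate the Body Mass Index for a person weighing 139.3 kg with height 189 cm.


BMI = weight / height^2
height = 189 cm = 1.89 m
BMI = 139.3 / 1.89^2
BMI = 39 kg/m^2


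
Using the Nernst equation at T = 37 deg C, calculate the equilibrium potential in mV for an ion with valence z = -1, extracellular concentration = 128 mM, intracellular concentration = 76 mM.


E = (RT/(zF)) * ln(C_out/C_in)
T = 37 + 273.15 = 310.15 K
E = (8.314 * 310.15 / (-1 * 96485)) * ln(128/76)
E = -13.93 mV


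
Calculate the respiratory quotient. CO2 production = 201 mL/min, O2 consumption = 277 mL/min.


RQ = VCO2 / VO2
RQ = 201 / 277
RQ = 0.7256


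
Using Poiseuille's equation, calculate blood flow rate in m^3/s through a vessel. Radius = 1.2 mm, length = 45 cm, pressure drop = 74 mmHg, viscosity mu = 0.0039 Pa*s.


Q = pi*r^4*dP / (8*mu*L)
r = 0.0012 m, L = 0.45 m
dP = 74 mmHg = 9865.828 Pa
Q = 4.5776e-06 m^3/s


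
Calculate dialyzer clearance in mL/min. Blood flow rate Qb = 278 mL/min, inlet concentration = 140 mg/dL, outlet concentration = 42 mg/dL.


K = Qb * (Cb_in - Cb_out) / Cb_in
K = 278 * (140 - 42) / 140
K = 194.6 mL/min


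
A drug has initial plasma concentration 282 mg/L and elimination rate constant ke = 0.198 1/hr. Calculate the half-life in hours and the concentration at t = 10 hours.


t_half = ln(2) / ke = 0.693147 / 0.198 = 3.501 hr
C(t) = C0 * exp(-ke*t) = 282 * exp(-0.198*10)
C(10) = 38.94 mg/L


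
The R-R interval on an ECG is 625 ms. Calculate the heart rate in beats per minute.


HR = 60 / RR_interval(s)
RR = 625 ms = 0.625 s
HR = 60 / 0.625 = 96 bpm


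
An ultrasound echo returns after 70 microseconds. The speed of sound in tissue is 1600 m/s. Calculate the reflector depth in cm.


depth = c * t / 2
t = 70 us = 7.0000e-05 s
depth = 1600 * 7.0000e-05 / 2
depth = 0.056 m = 5.6 cm


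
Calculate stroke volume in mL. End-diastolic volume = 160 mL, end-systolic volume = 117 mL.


SV = EDV - ESV
SV = 160 - 117
SV = 43 mL


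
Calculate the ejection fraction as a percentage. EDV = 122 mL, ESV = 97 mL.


SV = EDV - ESV = 122 - 97 = 25 mL
EF = SV/EDV * 100 = 25/122 * 100
EF = 20.49%


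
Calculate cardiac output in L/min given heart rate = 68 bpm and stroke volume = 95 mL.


CO = HR * SV
CO = 68 * 95 / 1000
CO = 6.46 L/min


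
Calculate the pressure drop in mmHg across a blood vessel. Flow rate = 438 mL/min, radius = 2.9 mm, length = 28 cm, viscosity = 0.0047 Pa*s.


dP = 8*mu*L*Q / (pi*r^4)
Q = 438 mL/min = 7.3e-06 m^3/s
dP = 345.881 Pa = 345.881 / 133.322 mmHg = 2.594 mmHg


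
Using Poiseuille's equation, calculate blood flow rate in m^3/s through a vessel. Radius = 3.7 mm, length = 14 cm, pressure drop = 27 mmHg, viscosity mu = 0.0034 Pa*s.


Q = pi*r^4*dP / (8*mu*L)
r = 0.0037 m, L = 0.14 m
dP = 27 mmHg = 3599.694 Pa
Q = 5.5658e-04 m^3/s


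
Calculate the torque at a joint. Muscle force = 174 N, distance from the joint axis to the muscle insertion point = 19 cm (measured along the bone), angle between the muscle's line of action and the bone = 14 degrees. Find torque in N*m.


Torque = F * d * sin(theta)   (moment arm = d*sin(theta))
d = 19 cm = 0.19 m
Torque = 174 * 0.19 * sin(14)
Torque = 7.998 N*m


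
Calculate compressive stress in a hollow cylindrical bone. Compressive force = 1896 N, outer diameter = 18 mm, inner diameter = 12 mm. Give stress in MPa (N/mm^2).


A = pi*(r_o^2 - r_i^2)
r_o = 9 mm, r_i = 6 mm
A = 141.372 mm^2
sigma = F/A = 1896 / 141.372
sigma = 13.41 MPa


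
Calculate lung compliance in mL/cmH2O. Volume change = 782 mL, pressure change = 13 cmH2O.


C = dV / dP
C = 782 / 13
C = 60.15 mL/cmH2O


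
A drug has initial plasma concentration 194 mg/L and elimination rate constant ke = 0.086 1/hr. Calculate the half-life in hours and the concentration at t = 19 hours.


t_half = ln(2) / ke = 0.693147 / 0.086 = 8.06 hr
C(t) = C0 * exp(-ke*t) = 194 * exp(-0.086*19)
C(19) = 37.86 mg/L


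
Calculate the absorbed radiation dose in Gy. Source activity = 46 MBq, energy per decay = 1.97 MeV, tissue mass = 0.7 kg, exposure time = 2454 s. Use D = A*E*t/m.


A = 46 MBq = 4.6000e+07 Bq
E = 1.97 MeV = 3.15594e-13 J
D = A*E*t/m = 4.6000e+07*3.15594e-13*2454/0.7
D = 0.05089 Gy


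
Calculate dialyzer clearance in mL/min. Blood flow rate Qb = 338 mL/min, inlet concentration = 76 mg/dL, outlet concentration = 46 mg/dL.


K = Qb * (Cb_in - Cb_out) / Cb_in
K = 338 * (76 - 46) / 76
K = 133.4 mL/min


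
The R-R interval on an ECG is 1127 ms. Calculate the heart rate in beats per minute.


HR = 60 / RR_interval(s)
RR = 1127 ms = 1.127 s
HR = 60 / 1.127 = 53.24 bpm


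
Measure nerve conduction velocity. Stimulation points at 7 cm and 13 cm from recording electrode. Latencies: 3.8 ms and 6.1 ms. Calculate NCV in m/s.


Distance = (13 - 7) / 100 = 0.06 m
dt = (6.1 - 3.8) / 1000 = 0.0023 s
NCV = dist / dt = 26.09 m/s


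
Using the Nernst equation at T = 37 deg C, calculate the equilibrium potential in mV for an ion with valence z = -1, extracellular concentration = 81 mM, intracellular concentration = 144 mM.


E = (RT/(zF)) * ln(C_out/C_in)
T = 37 + 273.15 = 310.15 K
E = (8.314 * 310.15 / (-1 * 96485)) * ln(81/144)
E = 15.38 mV


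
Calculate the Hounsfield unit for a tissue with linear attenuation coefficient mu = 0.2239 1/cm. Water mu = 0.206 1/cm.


HU = ((mu_tissue - mu_water) / mu_water) * 1000
HU = ((0.2239 - 0.206) / 0.206) * 1000
HU = 86.89


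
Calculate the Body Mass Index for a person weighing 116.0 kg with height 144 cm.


BMI = weight / height^2
height = 144 cm = 1.44 m
BMI = 116.0 / 1.44^2
BMI = 55.94 kg/m^2


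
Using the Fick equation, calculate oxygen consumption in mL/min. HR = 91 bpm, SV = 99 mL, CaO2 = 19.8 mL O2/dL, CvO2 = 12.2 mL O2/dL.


CO = HR*SV = 91*99/1000 = 9.009 L/min
a-v O2 diff = 19.8 - 12.2 = 7.6 mL/dL
VO2 = CO * (CaO2-CvO2) * 10 dL/L
VO2 = 9.009 * 7.6 * 10
VO2 = 684.7 mL/min


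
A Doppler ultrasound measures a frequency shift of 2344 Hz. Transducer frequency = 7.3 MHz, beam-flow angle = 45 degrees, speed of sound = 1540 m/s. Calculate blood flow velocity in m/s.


v = fd * c / (2 * f0 * cos(theta))
v = 2344 * 1540 / (2 * 7.3000e+06 * cos(45))
v = 0.3497 m/s


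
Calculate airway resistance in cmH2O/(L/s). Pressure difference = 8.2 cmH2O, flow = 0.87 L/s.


R = dP / flow
R = 8.2 / 0.87
R = 9.425 cmH2O/(L/s)


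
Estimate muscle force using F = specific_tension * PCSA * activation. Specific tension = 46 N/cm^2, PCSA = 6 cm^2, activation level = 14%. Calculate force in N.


F = sigma * PCSA * activation
F = 46 * 6 * 0.14
F = 38.64 N


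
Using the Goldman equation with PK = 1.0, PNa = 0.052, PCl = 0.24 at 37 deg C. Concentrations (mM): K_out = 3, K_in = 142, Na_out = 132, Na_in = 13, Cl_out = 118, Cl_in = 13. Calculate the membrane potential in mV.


Vm = (RT/F)*ln((PK*Ko + PNa*Nao + PCl*Cli)/(PK*Ki + PNa*Nai + PCl*Clo))
Numer = 12.984, Denom = 170.996
Vm = -68.9 mV


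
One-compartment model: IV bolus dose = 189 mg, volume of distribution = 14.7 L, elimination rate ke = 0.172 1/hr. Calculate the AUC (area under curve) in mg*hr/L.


C0 = Dose/Vd = 189/14.7 = 12.8571 mg/L
AUC = C0/ke = 12.8571/0.172
AUC = 74.75 mg*hr/L


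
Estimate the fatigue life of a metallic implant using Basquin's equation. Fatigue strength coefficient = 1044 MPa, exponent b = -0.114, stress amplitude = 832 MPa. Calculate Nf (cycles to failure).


sigma_a = sigma_f' * (2Nf)^b
2Nf = (sigma_a/sigma_f')^(1/b)
2Nf = (832/1044)^(1/-0.114)
2Nf = 7.3233879
Nf = 3.662


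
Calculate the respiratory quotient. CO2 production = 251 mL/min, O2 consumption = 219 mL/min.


RQ = VCO2 / VO2
RQ = 251 / 219
RQ = 1.146


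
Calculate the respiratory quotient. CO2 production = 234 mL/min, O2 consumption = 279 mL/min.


RQ = VCO2 / VO2
RQ = 234 / 279
RQ = 0.8387


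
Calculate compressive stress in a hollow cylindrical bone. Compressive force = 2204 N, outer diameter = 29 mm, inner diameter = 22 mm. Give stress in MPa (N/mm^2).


A = pi*(r_o^2 - r_i^2)
r_o = 14.5 mm, r_i = 11 mm
A = 280.387 mm^2
sigma = F/A = 2204 / 280.387
sigma = 7.861 MPa


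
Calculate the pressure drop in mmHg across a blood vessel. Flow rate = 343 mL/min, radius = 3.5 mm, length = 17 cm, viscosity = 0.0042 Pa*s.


dP = 8*mu*L*Q / (pi*r^4)
Q = 343 mL/min = 5.71667e-06 m^3/s
dP = 69.2643 Pa = 69.2643 / 133.322 mmHg = 0.5195 mmHg


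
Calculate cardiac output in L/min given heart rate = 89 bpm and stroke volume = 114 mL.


CO = HR * SV
CO = 89 * 114 / 1000
CO = 10.15 L/min


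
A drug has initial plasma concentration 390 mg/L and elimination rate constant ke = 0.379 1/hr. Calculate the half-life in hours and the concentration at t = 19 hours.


t_half = ln(2) / ke = 0.693147 / 0.379 = 1.829 hr
C(t) = C0 * exp(-ke*t) = 390 * exp(-0.379*19)
C(19) = 0.2909 mg/L


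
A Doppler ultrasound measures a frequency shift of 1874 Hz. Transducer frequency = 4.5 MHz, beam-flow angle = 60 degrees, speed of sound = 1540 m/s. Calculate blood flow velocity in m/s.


v = fd * c / (2 * f0 * cos(theta))
v = 1874 * 1540 / (2 * 4.5000e+06 * cos(60))
v = 0.6413 m/s


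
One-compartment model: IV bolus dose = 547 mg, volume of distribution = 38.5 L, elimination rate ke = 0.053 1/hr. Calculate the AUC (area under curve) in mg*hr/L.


C0 = Dose/Vd = 547/38.5 = 14.2078 mg/L
AUC = C0/ke = 14.2078/0.053
AUC = 268.1 mg*hr/L


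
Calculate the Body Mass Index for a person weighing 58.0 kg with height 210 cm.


BMI = weight / height^2
height = 210 cm = 2.1 m
BMI = 58.0 / 2.1^2
BMI = 13.15 kg/m^2


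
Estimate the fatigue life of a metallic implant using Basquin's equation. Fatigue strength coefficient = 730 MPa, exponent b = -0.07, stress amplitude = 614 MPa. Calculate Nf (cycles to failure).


sigma_a = sigma_f' * (2Nf)^b
2Nf = (sigma_a/sigma_f')^(1/b)
2Nf = (614/730)^(1/-0.07)
2Nf = 11.847741
Nf = 5.924


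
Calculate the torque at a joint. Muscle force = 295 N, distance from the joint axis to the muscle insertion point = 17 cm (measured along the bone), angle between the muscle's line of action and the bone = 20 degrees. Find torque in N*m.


Torque = F * d * sin(theta)   (moment arm = d*sin(theta))
d = 17 cm = 0.17 m
Torque = 295 * 0.17 * sin(20)
Torque = 17.15 N*m


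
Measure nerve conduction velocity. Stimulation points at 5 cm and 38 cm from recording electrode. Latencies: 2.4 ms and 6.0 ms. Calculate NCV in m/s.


Distance = (38 - 5) / 100 = 0.33 m
dt = (6.0 - 2.4) / 1000 = 0.0036 s
NCV = dist / dt = 91.67 m/s


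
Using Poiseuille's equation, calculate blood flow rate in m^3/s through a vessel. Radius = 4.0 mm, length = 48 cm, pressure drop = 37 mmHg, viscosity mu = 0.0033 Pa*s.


Q = pi*r^4*dP / (8*mu*L)
r = 0.004 m, L = 0.48 m
dP = 37 mmHg = 4932.914 Pa
Q = 3.1307e-04 m^3/s


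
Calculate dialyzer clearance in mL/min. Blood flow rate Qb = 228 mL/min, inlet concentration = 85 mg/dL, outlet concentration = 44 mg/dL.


K = Qb * (Cb_in - Cb_out) / Cb_in
K = 228 * (85 - 44) / 85
K = 110 mL/min


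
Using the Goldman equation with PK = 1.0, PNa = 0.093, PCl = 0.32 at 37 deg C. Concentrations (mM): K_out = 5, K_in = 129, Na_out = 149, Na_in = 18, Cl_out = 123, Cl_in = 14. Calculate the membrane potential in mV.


Vm = (RT/F)*ln((PK*Ko + PNa*Nao + PCl*Cli)/(PK*Ki + PNa*Nai + PCl*Clo))
Numer = 23.337, Denom = 170.034
Vm = -53.08 mV


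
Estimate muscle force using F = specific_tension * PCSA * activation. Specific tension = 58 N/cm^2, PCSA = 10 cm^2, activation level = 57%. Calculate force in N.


F = sigma * PCSA * activation
F = 58 * 10 * 0.57
F = 330.6 N


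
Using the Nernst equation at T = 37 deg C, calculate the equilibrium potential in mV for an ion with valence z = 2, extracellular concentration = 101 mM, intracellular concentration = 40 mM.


E = (RT/(zF)) * ln(C_out/C_in)
T = 37 + 273.15 = 310.15 K
E = (8.314 * 310.15 / (2 * 96485)) * ln(101/40)
E = 12.38 mV


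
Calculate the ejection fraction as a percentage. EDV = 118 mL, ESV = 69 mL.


SV = EDV - ESV = 118 - 69 = 49 mL
EF = SV/EDV * 100 = 49/118 * 100
EF = 41.53%


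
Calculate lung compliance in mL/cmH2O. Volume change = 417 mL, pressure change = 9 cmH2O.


C = dV / dP
C = 417 / 9
C = 46.33 mL/cmH2O


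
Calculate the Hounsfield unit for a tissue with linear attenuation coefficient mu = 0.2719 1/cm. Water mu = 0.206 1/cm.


HU = ((mu_tissue - mu_water) / mu_water) * 1000
HU = ((0.2719 - 0.206) / 0.206) * 1000
HU = 319.9


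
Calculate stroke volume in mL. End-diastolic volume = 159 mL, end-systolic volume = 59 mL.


SV = EDV - ESV
SV = 159 - 59
SV = 100 mL


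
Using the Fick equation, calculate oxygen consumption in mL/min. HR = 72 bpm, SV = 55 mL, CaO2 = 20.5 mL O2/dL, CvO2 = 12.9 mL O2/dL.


CO = HR*SV = 72*55/1000 = 3.96 L/min
a-v O2 diff = 20.5 - 12.9 = 7.6 mL/dL
VO2 = CO * (CaO2-CvO2) * 10 dL/L
VO2 = 3.96 * 7.6 * 10
VO2 = 301 mL/min


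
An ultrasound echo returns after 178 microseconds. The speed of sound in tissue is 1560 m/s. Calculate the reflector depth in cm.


depth = c * t / 2
t = 178 us = 1.7800e-04 s
depth = 1560 * 1.7800e-04 / 2
depth = 0.13884 m = 13.884 cm


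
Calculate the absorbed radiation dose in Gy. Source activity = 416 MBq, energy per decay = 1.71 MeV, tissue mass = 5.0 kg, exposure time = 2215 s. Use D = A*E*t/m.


A = 416 MBq = 4.1600e+08 Bq
E = 1.71 MeV = 2.73942e-13 J
D = A*E*t/m = 4.1600e+08*2.73942e-13*2215/5.0
D = 0.05048 Gy


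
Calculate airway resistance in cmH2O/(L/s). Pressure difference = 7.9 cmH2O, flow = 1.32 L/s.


R = dP / flow
R = 7.9 / 1.32
R = 5.985 cmH2O/(L/s)


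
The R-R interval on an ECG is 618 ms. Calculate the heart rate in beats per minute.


HR = 60 / RR_interval(s)
RR = 618 ms = 0.618 s
HR = 60 / 0.618 = 97.09 bpm


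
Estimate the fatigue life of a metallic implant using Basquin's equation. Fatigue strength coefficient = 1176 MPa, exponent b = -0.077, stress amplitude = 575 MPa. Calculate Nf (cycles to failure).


sigma_a = sigma_f' * (2Nf)^b
2Nf = (sigma_a/sigma_f')^(1/b)
2Nf = (575/1176)^(1/-0.077)
2Nf = 10853.695
Nf = 5427


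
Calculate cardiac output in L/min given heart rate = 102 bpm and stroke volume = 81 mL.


CO = HR * SV
CO = 102 * 81 / 1000
CO = 8.262 L/min


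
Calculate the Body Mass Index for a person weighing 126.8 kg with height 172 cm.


BMI = weight / height^2
height = 172 cm = 1.72 m
BMI = 126.8 / 1.72^2
BMI = 42.86 kg/m^2


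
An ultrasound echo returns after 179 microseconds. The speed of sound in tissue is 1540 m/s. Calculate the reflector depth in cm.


depth = c * t / 2
t = 179 us = 1.7900e-04 s
depth = 1540 * 1.7900e-04 / 2
depth = 0.13783 m = 13.783 cm


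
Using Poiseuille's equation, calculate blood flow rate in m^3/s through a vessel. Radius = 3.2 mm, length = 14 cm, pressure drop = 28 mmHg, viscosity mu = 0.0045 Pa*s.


Q = pi*r^4*dP / (8*mu*L)
r = 0.0032 m, L = 0.14 m
dP = 28 mmHg = 3733.016 Pa
Q = 2.4399e-04 m^3/s


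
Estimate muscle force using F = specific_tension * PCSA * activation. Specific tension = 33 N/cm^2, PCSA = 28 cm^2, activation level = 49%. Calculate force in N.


F = sigma * PCSA * activation
F = 33 * 28 * 0.49
F = 452.8 N


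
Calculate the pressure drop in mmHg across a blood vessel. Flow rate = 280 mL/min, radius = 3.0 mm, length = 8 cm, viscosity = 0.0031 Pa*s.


dP = 8*mu*L*Q / (pi*r^4)
Q = 280 mL/min = 4.66667e-06 m^3/s
dP = 36.3843 Pa = 36.3843 / 133.322 mmHg = 0.2729 mmHg


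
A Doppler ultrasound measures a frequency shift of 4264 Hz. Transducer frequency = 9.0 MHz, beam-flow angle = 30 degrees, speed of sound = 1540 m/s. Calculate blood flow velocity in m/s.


v = fd * c / (2 * f0 * cos(theta))
v = 4264 * 1540 / (2 * 9.0000e+06 * cos(30))
v = 0.4212 m/s


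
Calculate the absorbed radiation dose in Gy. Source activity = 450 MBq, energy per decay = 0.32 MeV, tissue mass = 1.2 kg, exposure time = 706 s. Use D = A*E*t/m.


A = 450 MBq = 4.5000e+08 Bq
E = 0.32 MeV = 5.1264e-14 J
D = A*E*t/m = 4.5000e+08*5.1264e-14*706/1.2
D = 0.01357 Gy


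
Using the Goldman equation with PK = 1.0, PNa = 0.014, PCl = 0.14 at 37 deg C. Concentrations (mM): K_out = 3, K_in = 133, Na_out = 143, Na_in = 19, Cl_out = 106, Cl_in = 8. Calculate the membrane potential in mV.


Vm = (RT/F)*ln((PK*Ko + PNa*Nao + PCl*Cli)/(PK*Ki + PNa*Nai + PCl*Clo))
Numer = 6.122, Denom = 148.106
Vm = -85.15 mV


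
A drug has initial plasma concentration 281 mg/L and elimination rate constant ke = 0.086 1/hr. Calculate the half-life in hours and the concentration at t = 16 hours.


t_half = ln(2) / ke = 0.693147 / 0.086 = 8.06 hr
C(t) = C0 * exp(-ke*t) = 281 * exp(-0.086*16)
C(16) = 70.98 mg/L


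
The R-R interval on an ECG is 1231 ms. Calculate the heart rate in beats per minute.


HR = 60 / RR_interval(s)
RR = 1231 ms = 1.231 s
HR = 60 / 1.231 = 48.74 bpm


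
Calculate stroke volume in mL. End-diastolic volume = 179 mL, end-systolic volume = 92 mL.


SV = EDV - ESV
SV = 179 - 92
SV = 87 mL


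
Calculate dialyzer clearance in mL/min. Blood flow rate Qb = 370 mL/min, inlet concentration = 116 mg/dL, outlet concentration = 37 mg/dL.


K = Qb * (Cb_in - Cb_out) / Cb_in
K = 370 * (116 - 37) / 116
K = 252 mL/min


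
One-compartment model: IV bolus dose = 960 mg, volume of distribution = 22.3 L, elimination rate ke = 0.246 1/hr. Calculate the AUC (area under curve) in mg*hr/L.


C0 = Dose/Vd = 960/22.3 = 43.0493 mg/L
AUC = C0/ke = 43.0493/0.246
AUC = 175 mg*hr/L


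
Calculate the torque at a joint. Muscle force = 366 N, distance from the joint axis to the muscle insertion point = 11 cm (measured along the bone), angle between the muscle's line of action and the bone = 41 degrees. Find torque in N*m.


Torque = F * d * sin(theta)   (moment arm = d*sin(theta))
d = 11 cm = 0.11 m
Torque = 366 * 0.11 * sin(41)
Torque = 26.41 N*m


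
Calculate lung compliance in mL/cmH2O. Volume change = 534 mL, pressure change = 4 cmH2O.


C = dV / dP
C = 534 / 4
C = 133.5 mL/cmH2O


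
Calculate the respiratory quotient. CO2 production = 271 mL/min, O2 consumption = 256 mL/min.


RQ = VCO2 / VO2
RQ = 271 / 256
RQ = 1.059


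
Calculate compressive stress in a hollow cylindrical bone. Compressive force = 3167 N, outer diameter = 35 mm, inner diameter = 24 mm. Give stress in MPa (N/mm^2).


A = pi*(r_o^2 - r_i^2)
r_o = 17.5 mm, r_i = 12 mm
A = 509.723 mm^2
sigma = F/A = 3167 / 509.723
sigma = 6.213 MPa


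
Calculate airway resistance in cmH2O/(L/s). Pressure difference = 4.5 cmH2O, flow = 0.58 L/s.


R = dP / flow
R = 4.5 / 0.58
R = 7.759 cmH2O/(L/s)


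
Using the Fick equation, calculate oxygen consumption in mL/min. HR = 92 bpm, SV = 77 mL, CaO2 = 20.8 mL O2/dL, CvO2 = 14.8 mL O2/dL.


CO = HR*SV = 92*77/1000 = 7.084 L/min
a-v O2 diff = 20.8 - 14.8 = 6 mL/dL
VO2 = CO * (CaO2-CvO2) * 10 dL/L
VO2 = 7.084 * 6 * 10
VO2 = 425 mL/min


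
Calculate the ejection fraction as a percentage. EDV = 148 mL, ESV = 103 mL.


SV = EDV - ESV = 148 - 103 = 45 mL
EF = SV/EDV * 100 = 45/148 * 100
EF = 30.41%


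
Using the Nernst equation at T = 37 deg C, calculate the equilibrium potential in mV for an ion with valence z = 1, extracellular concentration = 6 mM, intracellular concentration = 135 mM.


E = (RT/(zF)) * ln(C_out/C_in)
T = 37 + 273.15 = 310.15 K
E = (8.314 * 310.15 / (1 * 96485)) * ln(6/135)
E = -83.21 mV


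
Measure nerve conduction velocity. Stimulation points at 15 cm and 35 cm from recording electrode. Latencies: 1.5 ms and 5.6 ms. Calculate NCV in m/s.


Distance = (35 - 15) / 100 = 0.2 m
dt = (5.6 - 1.5) / 1000 = 0.0041 s
NCV = dist / dt = 48.78 m/s


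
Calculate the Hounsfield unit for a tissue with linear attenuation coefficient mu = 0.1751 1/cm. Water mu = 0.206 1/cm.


HU = ((mu_tissue - mu_water) / mu_water) * 1000
HU = ((0.1751 - 0.206) / 0.206) * 1000
HU = -150


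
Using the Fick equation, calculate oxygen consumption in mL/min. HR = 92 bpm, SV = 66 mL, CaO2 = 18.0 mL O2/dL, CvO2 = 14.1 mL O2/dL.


CO = HR*SV = 92*66/1000 = 6.072 L/min
a-v O2 diff = 18.0 - 14.1 = 3.9 mL/dL
VO2 = CO * (CaO2-CvO2) * 10 dL/L
VO2 = 6.072 * 3.9 * 10
VO2 = 236.8 mL/min


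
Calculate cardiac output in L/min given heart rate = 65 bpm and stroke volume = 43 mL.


CO = HR * SV
CO = 65 * 43 / 1000
CO = 2.795 L/min


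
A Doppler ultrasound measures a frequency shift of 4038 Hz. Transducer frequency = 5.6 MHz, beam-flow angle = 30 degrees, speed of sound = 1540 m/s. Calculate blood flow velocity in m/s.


v = fd * c / (2 * f0 * cos(theta))
v = 4038 * 1540 / (2 * 5.6000e+06 * cos(30))
v = 0.6411 m/s


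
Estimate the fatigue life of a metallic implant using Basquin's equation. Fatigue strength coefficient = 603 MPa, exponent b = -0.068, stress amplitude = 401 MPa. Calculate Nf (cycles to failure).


sigma_a = sigma_f' * (2Nf)^b
2Nf = (sigma_a/sigma_f')^(1/b)
2Nf = (401/603)^(1/-0.068)
2Nf = 403.16647
Nf = 201.6


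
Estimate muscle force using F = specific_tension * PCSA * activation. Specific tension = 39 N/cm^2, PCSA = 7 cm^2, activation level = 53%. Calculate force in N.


F = sigma * PCSA * activation
F = 39 * 7 * 0.53
F = 144.7 N


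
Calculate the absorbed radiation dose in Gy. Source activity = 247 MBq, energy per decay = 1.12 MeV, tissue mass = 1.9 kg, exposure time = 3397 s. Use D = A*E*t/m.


A = 247 MBq = 2.4700e+08 Bq
E = 1.12 MeV = 1.79424e-13 J
D = A*E*t/m = 2.4700e+08*1.79424e-13*3397/1.9
D = 0.07924 Gy


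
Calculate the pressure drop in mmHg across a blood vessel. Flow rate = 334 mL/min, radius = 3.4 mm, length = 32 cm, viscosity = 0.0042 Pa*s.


dP = 8*mu*L*Q / (pi*r^4)
Q = 334 mL/min = 5.56667e-06 m^3/s
dP = 142.567 Pa = 142.567 / 133.322 mmHg = 1.069 mmHg


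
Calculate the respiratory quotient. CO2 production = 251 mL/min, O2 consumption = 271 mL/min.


RQ = VCO2 / VO2
RQ = 251 / 271
RQ = 0.9262


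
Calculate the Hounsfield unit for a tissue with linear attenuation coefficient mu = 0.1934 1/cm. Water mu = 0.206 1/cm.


HU = ((mu_tissue - mu_water) / mu_water) * 1000
HU = ((0.1934 - 0.206) / 0.206) * 1000
HU = -61.17


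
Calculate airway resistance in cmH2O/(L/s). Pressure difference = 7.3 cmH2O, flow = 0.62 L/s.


R = dP / flow
R = 7.3 / 0.62
R = 11.77 cmH2O/(L/s)


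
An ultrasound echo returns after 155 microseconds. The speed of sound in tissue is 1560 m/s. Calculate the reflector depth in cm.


depth = c * t / 2
t = 155 us = 1.5500e-04 s
depth = 1560 * 1.5500e-04 / 2
depth = 0.1209 m = 12.09 cm


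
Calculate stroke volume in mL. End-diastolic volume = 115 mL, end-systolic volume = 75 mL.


SV = EDV - ESV
SV = 115 - 75
SV = 40 mL


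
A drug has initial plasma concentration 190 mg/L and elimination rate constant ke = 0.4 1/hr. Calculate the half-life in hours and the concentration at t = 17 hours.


t_half = ln(2) / ke = 0.693147 / 0.4 = 1.733 hr
C(t) = C0 * exp(-ke*t) = 190 * exp(-0.4*17)
C(17) = 0.2116 mg/L


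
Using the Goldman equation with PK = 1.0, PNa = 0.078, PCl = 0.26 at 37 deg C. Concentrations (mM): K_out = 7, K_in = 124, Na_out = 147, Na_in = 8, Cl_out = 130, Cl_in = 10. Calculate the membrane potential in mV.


Vm = (RT/F)*ln((PK*Ko + PNa*Nao + PCl*Cli)/(PK*Ki + PNa*Nai + PCl*Clo))
Numer = 21.066, Denom = 158.424
Vm = -53.92 mV


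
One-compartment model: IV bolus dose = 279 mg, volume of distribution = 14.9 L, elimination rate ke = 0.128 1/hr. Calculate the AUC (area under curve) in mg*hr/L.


C0 = Dose/Vd = 279/14.9 = 18.7248 mg/L
AUC = C0/ke = 18.7248/0.128
AUC = 146.3 mg*hr/L


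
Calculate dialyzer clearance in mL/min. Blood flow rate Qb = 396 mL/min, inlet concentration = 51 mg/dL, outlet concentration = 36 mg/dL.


K = Qb * (Cb_in - Cb_out) / Cb_in
K = 396 * (51 - 36) / 51
K = 116.5 mL/min


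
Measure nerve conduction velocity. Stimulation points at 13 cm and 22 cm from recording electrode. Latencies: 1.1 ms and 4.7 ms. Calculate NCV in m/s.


Distance = (22 - 13) / 100 = 0.09 m
dt = (4.7 - 1.1) / 1000 = 0.0036 s
NCV = dist / dt = 25 m/s


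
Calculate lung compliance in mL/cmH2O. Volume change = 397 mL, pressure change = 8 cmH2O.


C = dV / dP
C = 397 / 8
C = 49.62 mL/cmH2O


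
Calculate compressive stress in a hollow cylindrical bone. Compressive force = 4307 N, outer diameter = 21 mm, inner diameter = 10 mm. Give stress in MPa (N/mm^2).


A = pi*(r_o^2 - r_i^2)
r_o = 10.5 mm, r_i = 5 mm
A = 267.821 mm^2
sigma = F/A = 4307 / 267.821
sigma = 16.08 MPa
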